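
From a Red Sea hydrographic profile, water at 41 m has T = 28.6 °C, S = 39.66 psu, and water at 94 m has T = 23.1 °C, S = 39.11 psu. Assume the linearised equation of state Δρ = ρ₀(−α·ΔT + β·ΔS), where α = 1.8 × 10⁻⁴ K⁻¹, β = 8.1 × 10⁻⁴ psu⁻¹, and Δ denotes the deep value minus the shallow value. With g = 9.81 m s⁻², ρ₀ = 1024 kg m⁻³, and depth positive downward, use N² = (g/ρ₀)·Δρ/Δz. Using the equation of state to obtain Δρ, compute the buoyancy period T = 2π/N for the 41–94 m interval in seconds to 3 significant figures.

ΔT = -5.5 K, ΔS = -0.55 psu (deep − shallow).
Δρ/ρ₀ = −αΔT + βΔS = 9.90 × 10⁻⁴ − 4.455 × 10⁻⁴ = 5.445 × 10⁻⁴, so Δρ ≈ 0.5576 kg m⁻³.
N² = (g/ρ₀)·Δρ/Δz = g·(Δρ/ρ₀)/Δz = 9.81 × 5.445 × 10⁻⁴ / 53 = 1.0078 × 10⁻⁴ s⁻².
N = √(1.0078 × 10⁻⁴) = 0.010039 rad s⁻¹ → T = 2π/N = 625.88 s ≈ 626 s.

626 s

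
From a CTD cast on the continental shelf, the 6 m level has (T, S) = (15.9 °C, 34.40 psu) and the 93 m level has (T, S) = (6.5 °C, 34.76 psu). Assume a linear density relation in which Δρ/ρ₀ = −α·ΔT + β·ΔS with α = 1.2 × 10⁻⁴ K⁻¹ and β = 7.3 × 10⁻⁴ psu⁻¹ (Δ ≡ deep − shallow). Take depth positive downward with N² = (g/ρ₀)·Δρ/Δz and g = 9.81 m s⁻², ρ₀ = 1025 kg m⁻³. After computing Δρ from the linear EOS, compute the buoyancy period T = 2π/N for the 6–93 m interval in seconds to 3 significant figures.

ΔT = -9.4 K, ΔS = +0.36 psu (deep − shallow).
Δρ/ρ₀ = −αΔT + βΔS = 1.128 × 10⁻³ + 2.628 × 10⁻⁴ = 1.3908 × 10⁻³, so Δρ ≈ 1.426 kg m⁻³.
N² = (g/ρ₀)·Δρ/Δz = g·(Δρ/ρ₀)/Δz = 9.81 × 1.3908 × 10⁻³ / 87 = 1.5682 × 10⁻⁴ s⁻².
N = √(1.5682 × 10⁻⁴) = 0.012523 rad s⁻¹ → T = 2π/N = 501.73 s ≈ 502 s.

502 s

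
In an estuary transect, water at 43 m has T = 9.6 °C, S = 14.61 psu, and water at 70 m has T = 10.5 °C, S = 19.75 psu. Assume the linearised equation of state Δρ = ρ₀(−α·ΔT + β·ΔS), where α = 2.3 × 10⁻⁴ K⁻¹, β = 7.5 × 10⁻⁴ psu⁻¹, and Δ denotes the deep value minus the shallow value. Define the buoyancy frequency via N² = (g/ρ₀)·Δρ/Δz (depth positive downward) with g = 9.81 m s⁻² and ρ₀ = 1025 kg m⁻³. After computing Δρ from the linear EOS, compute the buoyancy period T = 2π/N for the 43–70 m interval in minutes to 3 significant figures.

2.88 min

ΔT = +0.9 K, ΔS = +5.14 psu (deep − shallow).
Δρ/ρ₀ = −αΔT + βΔS = -2.07 × 10⁻⁴ + 3.855 × 10⁻³ = 3.648 × 10⁻³, so Δρ ≈ 3.739 kg m⁻³.
N² = (g/ρ₀)·Δρ/Δz = g·(Δρ/ρ₀)/Δz = 9.81 × 3.648 × 10⁻³ / 27 = 1.3254 × 10⁻³ s⁻².
N = √(1.3254 × 10⁻³) = 0.036406 rad s⁻¹ → T = 2π/N = 172.59 s = 2.8765 min ≈ 2.88 min.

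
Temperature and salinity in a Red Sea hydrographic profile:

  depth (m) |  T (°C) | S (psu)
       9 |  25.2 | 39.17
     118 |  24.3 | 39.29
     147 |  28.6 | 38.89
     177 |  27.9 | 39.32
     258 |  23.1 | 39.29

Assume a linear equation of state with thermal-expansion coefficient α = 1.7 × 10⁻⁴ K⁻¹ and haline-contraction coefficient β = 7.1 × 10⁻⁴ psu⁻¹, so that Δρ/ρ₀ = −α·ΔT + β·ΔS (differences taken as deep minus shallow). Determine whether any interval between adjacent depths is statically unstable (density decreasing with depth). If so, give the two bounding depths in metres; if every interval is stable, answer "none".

Evaluate Δρ/ρ₀ = −αΔT + βΔS across each adjacent pair:
  9–118 m: −αΔT+βΔS = −(1.7 × 10⁻⁴)(-0.9)+(7.1 × 10⁻⁴)(+0.12) = 2.4 × 10⁻⁴ → stable
  118–147 m: −αΔT+βΔS = −(1.7 × 10⁻⁴)(+4.3)+(7.1 × 10⁻⁴)(-0.40) = -1.0 × 10⁻³ → UNSTABLE
  147–177 m: −αΔT+βΔS = −(1.7 × 10⁻⁴)(-0.7)+(7.1 × 10⁻⁴)(+0.43) = 4.2 × 10⁻⁴ → stable
  177–258 m: −αΔT+βΔS = −(1.7 × 10⁻⁴)(-4.8)+(7.1 × 10⁻⁴)(-0.03) = 7.9 × 10⁻⁴ → stable
The 118–147 m interval has Δρ < 0: lighter water underlies denser water.

118–147 m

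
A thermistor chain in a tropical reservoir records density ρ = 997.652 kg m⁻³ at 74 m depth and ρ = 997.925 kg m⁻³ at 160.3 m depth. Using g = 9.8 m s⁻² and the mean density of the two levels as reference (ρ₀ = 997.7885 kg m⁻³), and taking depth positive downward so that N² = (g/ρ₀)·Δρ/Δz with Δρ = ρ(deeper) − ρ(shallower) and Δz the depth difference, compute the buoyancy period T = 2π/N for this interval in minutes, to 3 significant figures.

Δρ = 997.925 − 997.652 = 0.273 kg m⁻³ over Δz = 160.3 − 74 = 86.3 m.
N² = (9.8/997.7885) × (0.273/86.3) = 3.1070 × 10⁻⁵ s⁻².
N = √(3.1070 × 10⁻⁵) = 5.5740 × 10⁻³ rad s⁻¹, so T = 2π/N = 1.1272 × 10³ s = 18.787 min ≈ 18.8 min.
N² > 0, so the interval is statically stable.

18.8 min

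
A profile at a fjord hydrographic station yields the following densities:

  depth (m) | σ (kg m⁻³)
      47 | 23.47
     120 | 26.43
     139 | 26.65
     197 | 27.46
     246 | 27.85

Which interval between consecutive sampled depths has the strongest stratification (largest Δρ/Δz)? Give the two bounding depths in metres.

47–120 m

Compute the density gradient over each adjacent pair:
  47–120 m: Δρ/Δz = 2.96/73 = 0.041 kg m⁻⁴
  120–139 m: Δρ/Δz = 0.22/19 = 0.012 kg m⁻⁴
  139–197 m: Δρ/Δz = 0.81/58 = 0.014 kg m⁻⁴
  197–246 m: Δρ/Δz = 0.39/49 = 8.0 × 10⁻³ kg m⁻⁴
The largest gradient is in the 47–120 m interval — the pycnocline.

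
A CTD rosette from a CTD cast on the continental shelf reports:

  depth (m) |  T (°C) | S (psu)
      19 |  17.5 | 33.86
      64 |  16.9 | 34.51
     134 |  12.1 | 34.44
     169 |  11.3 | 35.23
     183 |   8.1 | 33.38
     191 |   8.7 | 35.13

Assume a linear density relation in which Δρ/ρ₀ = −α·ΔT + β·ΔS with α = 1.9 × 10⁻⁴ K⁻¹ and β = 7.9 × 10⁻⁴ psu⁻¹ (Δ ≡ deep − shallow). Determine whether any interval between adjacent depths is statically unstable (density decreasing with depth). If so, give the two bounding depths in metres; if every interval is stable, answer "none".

Evaluate Δρ/ρ₀ = −αΔT + βΔS across each adjacent pair:
  19–64 m: −αΔT+βΔS = −(1.9 × 10⁻⁴)(-0.6)+(7.9 × 10⁻⁴)(+0.65) = 6.3 × 10⁻⁴ → stable
  64–134 m: −αΔT+βΔS = −(1.9 × 10⁻⁴)(-4.8)+(7.9 × 10⁻⁴)(-0.07) = 8.6 × 10⁻⁴ → stable
  134–169 m: −αΔT+βΔS = −(1.9 × 10⁻⁴)(-0.8)+(7.9 × 10⁻⁴)(+0.79) = 7.8 × 10⁻⁴ → stable
  169–183 m: −αΔT+βΔS = −(1.9 × 10⁻⁴)(-3.2)+(7.9 × 10⁻⁴)(-1.85) = -8.5 × 10⁻⁴ → UNSTABLE
  183–191 m: −αΔT+βΔS = −(1.9 × 10⁻⁴)(+0.6)+(7.9 × 10⁻⁴)(+1.75) = 1.3 × 10⁻³ → stable
The 169–183 m interval has Δρ < 0: lighter water underlies denser water.

169–183 m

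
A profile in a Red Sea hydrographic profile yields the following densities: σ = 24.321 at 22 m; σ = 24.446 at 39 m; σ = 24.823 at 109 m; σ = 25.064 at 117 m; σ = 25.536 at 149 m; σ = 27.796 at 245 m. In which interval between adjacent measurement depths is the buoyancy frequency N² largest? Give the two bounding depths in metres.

109–117 m

Compute the density gradient over each adjacent pair:
  22–39 m: Δρ/Δz = 0.125/17 = 7.4 × 10⁻³ kg m⁻⁴
  39–109 m: Δρ/Δz = 0.377/70 = 5.4 × 10⁻³ kg m⁻⁴
  109–117 m: Δρ/Δz = 0.241/8 = 0.030 kg m⁻⁴
  117–149 m: Δρ/Δz = 0.472/32 = 0.015 kg m⁻⁴
  149–245 m: Δρ/Δz = 2.260/96 = 0.024 kg m⁻⁴
The largest gradient is in the 109–117 m interval — the pycnocline.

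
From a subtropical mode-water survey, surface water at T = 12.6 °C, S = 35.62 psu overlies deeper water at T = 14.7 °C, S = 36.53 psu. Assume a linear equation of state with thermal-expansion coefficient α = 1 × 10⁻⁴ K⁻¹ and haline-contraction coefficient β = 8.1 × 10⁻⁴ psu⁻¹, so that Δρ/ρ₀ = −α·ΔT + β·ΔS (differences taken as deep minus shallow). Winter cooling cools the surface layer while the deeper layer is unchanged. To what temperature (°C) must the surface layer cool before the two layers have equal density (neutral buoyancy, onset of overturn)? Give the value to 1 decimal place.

7.3 °C

Neutral buoyancy requires Δρ = 0, i.e. −α(T_deep − T_surf′) + β(S_deep − S_surf) = 0.
T_surf′ = T_deep − (β/α)·ΔS = 14.7 − (8.1 × 10⁻⁴/1 × 10⁻⁴)·(+0.91) = 7.329 °C.
Cooling required: 12.6 − (7.329) = 5.271 °C.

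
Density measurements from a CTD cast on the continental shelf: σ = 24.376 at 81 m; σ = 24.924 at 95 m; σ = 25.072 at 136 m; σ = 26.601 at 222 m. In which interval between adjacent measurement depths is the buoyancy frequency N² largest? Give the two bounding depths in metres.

Compute the density gradient over each adjacent pair:
  81–95 m: Δρ/Δz = 0.548/14 = 0.039 kg m⁻⁴
  95–136 m: Δρ/Δz = 0.148/41 = 3.6 × 10⁻³ kg m⁻⁴
  136–222 m: Δρ/Δz = 1.529/86 = 0.018 kg m⁻⁴
The largest gradient is in the 81–95 m interval — the pycnocline.

81–95 m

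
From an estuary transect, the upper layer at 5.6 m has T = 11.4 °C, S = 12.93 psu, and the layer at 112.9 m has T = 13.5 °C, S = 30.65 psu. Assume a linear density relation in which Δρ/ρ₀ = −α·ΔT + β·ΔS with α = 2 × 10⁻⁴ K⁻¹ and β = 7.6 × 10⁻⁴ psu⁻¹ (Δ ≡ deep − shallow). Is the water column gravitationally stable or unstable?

ΔT = 13.5 − 11.4 = +2.1 K and ΔS = 30.65 − 12.93 = +17.72 psu (deep − shallow).
−αΔT = -4.20 × 10⁻⁴; βΔS = 0.0134672; sum Δρ/ρ₀ = 0.0130472.
Δρ/ρ₀ > 0, so Δρ > 0: deeper water is denser → statically stable.

stable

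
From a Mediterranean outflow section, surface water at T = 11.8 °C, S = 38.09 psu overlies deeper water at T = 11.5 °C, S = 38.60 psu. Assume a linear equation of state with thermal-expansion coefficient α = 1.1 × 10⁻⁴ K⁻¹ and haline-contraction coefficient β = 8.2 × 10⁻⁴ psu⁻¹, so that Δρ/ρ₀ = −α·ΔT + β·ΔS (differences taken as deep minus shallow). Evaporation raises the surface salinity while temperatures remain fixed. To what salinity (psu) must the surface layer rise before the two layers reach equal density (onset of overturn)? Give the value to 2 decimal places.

38.64 psu

Neutral buoyancy requires −α(T_deep − T_surf) + β(S_deep − S_surf′) = 0.
S_surf′ = S_deep − (α/β)·ΔT = 38.60 − (1.1 × 10⁻⁴/8.2 × 10⁻⁴)·(-0.3) = 38.6402 psu.
Increase required: 38.6402 − 38.09 = 0.5502 psu.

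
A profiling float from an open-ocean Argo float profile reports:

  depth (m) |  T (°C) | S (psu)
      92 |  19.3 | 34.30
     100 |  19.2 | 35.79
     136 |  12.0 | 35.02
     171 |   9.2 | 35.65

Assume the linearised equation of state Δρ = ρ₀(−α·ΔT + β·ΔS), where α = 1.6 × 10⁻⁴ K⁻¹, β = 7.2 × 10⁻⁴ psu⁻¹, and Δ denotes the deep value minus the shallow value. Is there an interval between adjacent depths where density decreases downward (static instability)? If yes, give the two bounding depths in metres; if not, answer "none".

Evaluate Δρ/ρ₀ = −αΔT + βΔS across each adjacent pair:
  92–100 m: −αΔT+βΔS = −(1.6 × 10⁻⁴)(-0.1)+(7.2 × 10⁻⁴)(+1.49) = 1.1 × 10⁻³ → stable
  100–136 m: −αΔT+βΔS = −(1.6 × 10⁻⁴)(-7.2)+(7.2 × 10⁻⁴)(-0.77) = 6.0 × 10⁻⁴ → stable
  136–171 m: −αΔT+βΔS = −(1.6 × 10⁻⁴)(-2.8)+(7.2 × 10⁻⁴)(+0.63) = 9.0 × 10⁻⁴ → stable
Every interval has Δρ > 0: the column is stably stratified throughout.

none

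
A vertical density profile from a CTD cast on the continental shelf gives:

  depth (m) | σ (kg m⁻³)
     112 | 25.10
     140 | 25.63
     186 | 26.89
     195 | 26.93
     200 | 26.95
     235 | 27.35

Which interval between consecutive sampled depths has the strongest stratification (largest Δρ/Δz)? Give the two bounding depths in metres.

Compute the density gradient over each adjacent pair:
  112–140 m: Δρ/Δz = 0.53/28 = 0.019 kg m⁻⁴
  140–186 m: Δρ/Δz = 1.26/46 = 0.027 kg m⁻⁴
  186–195 m: Δρ/Δz = 0.04/9 = 4.4 × 10⁻³ kg m⁻⁴
  195–200 m: Δρ/Δz = 0.02/5 = 4.0 × 10⁻³ kg m⁻⁴
  200–235 m: Δρ/Δz = 0.40/35 = 0.011 kg m⁻⁴
The largest gradient is in the 140–186 m interval — the pycnocline.

140–186 m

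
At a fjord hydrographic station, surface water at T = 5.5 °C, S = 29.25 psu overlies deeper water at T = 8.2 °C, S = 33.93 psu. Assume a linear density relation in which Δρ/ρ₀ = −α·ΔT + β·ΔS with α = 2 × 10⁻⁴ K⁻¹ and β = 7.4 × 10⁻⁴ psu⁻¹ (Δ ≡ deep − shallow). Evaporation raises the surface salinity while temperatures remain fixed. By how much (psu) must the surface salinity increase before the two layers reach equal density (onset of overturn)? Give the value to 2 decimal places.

Neutral buoyancy requires −α(T_deep − T_surf) + β(S_deep − S_surf′) = 0.
S_surf′ = S_deep − (α/β)·ΔT = 33.93 − (2 × 10⁻⁴/7.4 × 10⁻⁴)·(+2.7) = 33.2003 psu.
Increase required: 33.2003 − 29.25 = 3.9503 psu.

3.95 psu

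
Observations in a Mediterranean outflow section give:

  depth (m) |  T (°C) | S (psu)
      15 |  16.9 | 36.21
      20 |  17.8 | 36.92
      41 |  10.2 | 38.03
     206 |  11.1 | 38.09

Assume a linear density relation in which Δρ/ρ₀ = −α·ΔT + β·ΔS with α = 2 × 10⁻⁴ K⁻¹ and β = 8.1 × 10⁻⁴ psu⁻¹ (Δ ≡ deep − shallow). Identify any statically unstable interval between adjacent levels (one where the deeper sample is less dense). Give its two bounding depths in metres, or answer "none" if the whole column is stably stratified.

41–206 m

Evaluate Δρ/ρ₀ = −αΔT + βΔS across each adjacent pair:
  15–20 m: −αΔT+βΔS = −(2 × 10⁻⁴)(+0.9)+(8.1 × 10⁻⁴)(+0.71) = 4.0 × 10⁻⁴ → stable
  20–41 m: −αΔT+βΔS = −(2 × 10⁻⁴)(-7.6)+(8.1 × 10⁻⁴)(+1.11) = 2.4 × 10⁻³ → stable
  41–206 m: −αΔT+βΔS = −(2 × 10⁻⁴)(+0.9)+(8.1 × 10⁻⁴)(+0.06) = -1.3 × 10⁻⁴ → UNSTABLE
The 41–206 m interval has Δρ < 0: lighter water underlies denser water.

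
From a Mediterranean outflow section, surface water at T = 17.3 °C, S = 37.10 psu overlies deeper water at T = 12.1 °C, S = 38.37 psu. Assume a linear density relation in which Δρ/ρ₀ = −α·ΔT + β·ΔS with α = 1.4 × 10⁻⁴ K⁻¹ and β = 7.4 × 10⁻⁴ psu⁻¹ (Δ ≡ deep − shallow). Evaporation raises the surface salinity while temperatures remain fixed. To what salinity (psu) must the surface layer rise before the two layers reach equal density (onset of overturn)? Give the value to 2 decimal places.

Neutral buoyancy requires −α(T_deep − T_surf) + β(S_deep − S_surf′) = 0.
S_surf′ = S_deep − (α/β)·ΔT = 38.37 − (1.4 × 10⁻⁴/7.4 × 10⁻⁴)·(-5.2) = 39.3538 psu.
Increase required: 39.3538 − 37.10 = 2.2538 psu.

39.35 psu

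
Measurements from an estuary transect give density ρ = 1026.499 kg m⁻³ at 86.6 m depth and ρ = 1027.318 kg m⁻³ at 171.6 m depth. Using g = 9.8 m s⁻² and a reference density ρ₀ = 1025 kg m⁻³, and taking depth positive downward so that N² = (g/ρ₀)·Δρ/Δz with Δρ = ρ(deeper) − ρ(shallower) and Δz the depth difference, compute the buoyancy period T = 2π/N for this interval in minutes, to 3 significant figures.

10.9 min

Δρ = 1027.318 − 1026.499 = 0.819 kg m⁻³ over Δz = 171.6 − 86.6 = 85 m.
N² = (9.8/1025) × (0.819/85) = 9.2123 × 10⁻⁵ s⁻².
N = √(9.2123 × 10⁻⁵) = 9.5981 × 10⁻³ rad s⁻¹, so T = 2π/N = 654.63 s = 10.911 min ≈ 10.9 min.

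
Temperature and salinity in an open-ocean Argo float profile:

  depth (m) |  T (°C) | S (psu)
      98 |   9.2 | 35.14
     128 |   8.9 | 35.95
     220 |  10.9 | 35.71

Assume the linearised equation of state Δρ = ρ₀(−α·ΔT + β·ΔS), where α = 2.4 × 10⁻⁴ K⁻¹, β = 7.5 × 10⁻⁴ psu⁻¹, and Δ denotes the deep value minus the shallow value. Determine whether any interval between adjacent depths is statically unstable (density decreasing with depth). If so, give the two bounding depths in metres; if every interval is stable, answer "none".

Evaluate Δρ/ρ₀ = −αΔT + βΔS across each adjacent pair:
  98–128 m: −αΔT+βΔS = −(2.4 × 10⁻⁴)(-0.3)+(7.5 × 10⁻⁴)(+0.81) = 6.8 × 10⁻⁴ → stable
  128–220 m: −αΔT+βΔS = −(2.4 × 10⁻⁴)(+2.0)+(7.5 × 10⁻⁴)(-0.24) = -6.6 × 10⁻⁴ → UNSTABLE
The 128–220 m interval has Δρ < 0: lighter water underlies denser water.

128–220 m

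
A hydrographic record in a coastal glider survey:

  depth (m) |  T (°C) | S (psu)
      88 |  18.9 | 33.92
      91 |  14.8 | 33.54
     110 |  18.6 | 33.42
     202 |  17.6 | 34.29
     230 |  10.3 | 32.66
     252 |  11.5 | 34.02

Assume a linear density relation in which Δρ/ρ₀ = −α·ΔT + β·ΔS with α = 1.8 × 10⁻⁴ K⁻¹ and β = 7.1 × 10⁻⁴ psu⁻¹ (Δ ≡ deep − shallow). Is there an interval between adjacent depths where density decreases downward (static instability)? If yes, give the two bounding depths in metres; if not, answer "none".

91–110 m

Evaluate Δρ/ρ₀ = −αΔT + βΔS across each adjacent pair:
  88–91 m: −αΔT+βΔS = −(1.8 × 10⁻⁴)(-4.1)+(7.1 × 10⁻⁴)(-0.38) = 4.7 × 10⁻⁴ → stable
  91–110 m: −αΔT+βΔS = −(1.8 × 10⁻⁴)(+3.8)+(7.1 × 10⁻⁴)(-0.12) = -7.7 × 10⁻⁴ → UNSTABLE
  110–202 m: −αΔT+βΔS = −(1.8 × 10⁻⁴)(-1.0)+(7.1 × 10⁻⁴)(+0.87) = 8.0 × 10⁻⁴ → stable
  202–230 m: −αΔT+βΔS = −(1.8 × 10⁻⁴)(-7.3)+(7.1 × 10⁻⁴)(-1.63) = 1.6 × 10⁻⁴ → stable
  230–252 m: −αΔT+βΔS = −(1.8 × 10⁻⁴)(+1.2)+(7.1 × 10⁻⁴)(+1.36) = 7.5 × 10⁻⁴ → stable
The 91–110 m interval has Δρ < 0: lighter water underlies denser water.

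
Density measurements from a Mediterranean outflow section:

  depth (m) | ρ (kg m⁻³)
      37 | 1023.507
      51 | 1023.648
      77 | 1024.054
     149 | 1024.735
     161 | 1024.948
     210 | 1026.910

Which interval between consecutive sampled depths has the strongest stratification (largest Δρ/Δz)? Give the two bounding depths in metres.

Compute the density gradient over each adjacent pair:
  37–51 m: Δρ/Δz = 0.141/14 = 0.010 kg m⁻⁴
  51–77 m: Δρ/Δz = 0.406/26 = 0.016 kg m⁻⁴
  77–149 m: Δρ/Δz = 0.681/72 = 9.5 × 10⁻³ kg m⁻⁴
  149–161 m: Δρ/Δz = 0.213/12 = 0.018 kg m⁻⁴
  161–210 m: Δρ/Δz = 1.962/49 = 0.040 kg m⁻⁴
The largest gradient is in the 161–210 m interval — the pycnocline.

161–210 m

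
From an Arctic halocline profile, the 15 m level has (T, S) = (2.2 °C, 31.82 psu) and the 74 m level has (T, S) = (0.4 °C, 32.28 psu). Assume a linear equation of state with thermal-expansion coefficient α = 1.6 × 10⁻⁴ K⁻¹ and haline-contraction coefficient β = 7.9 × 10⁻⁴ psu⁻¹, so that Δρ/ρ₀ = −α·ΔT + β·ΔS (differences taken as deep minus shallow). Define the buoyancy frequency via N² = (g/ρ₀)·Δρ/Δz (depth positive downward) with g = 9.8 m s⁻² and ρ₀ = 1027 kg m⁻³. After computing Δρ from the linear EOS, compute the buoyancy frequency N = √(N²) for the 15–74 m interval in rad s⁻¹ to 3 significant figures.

ΔT = -1.8 K, ΔS = +0.46 psu (deep − shallow).
Δρ/ρ₀ = −αΔT + βΔS = 2.88 × 10⁻⁴ + 3.634 × 10⁻⁴ = 6.514 × 10⁻⁴, so Δρ ≈ 0.6690 kg m⁻³.
N² = (g/ρ₀)·Δρ/Δz = g·(Δρ/ρ₀)/Δz = 9.8 × 6.514 × 10⁻⁴ / 59 = 1.0820 × 10⁻⁴ s⁻².
N = √(1.0820 × 10⁻⁴) = 0.010402 rad s⁻¹ ≈ 0.0104 rad s⁻¹.

0.0104 rad s⁻¹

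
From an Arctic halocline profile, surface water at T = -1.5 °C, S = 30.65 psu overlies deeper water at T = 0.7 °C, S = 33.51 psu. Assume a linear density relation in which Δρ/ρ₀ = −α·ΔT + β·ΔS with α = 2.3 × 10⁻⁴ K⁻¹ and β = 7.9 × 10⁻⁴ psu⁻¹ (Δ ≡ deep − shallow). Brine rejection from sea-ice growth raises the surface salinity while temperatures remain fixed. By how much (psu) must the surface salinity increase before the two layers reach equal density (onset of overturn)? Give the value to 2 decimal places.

2.22 psu

Neutral buoyancy requires −α(T_deep − T_surf) + β(S_deep − S_surf′) = 0.
S_surf′ = S_deep − (α/β)·ΔT = 33.51 − (2.3 × 10⁻⁴/7.9 × 10⁻⁴)·(+2.2) = 32.8695 psu.
Increase required: 32.8695 − 30.65 = 2.2195 psu.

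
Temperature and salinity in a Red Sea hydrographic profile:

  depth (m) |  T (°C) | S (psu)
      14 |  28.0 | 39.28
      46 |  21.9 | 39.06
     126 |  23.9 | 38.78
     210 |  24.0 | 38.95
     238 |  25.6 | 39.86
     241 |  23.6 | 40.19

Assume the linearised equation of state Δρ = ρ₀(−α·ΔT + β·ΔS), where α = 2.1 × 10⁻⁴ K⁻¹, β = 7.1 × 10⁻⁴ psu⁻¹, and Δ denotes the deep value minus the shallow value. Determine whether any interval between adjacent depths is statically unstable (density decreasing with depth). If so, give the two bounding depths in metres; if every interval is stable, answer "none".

46–126 m

Evaluate Δρ/ρ₀ = −αΔT + βΔS across each adjacent pair:
  14–46 m: −αΔT+βΔS = −(2.1 × 10⁻⁴)(-6.1)+(7.1 × 10⁻⁴)(-0.22) = 1.1 × 10⁻³ → stable
  46–126 m: −αΔT+βΔS = −(2.1 × 10⁻⁴)(+2.0)+(7.1 × 10⁻⁴)(-0.28) = -6.2 × 10⁻⁴ → UNSTABLE
  126–210 m: −αΔT+βΔS = −(2.1 × 10⁻⁴)(+0.1)+(7.1 × 10⁻⁴)(+0.17) = 1.0 × 10⁻⁴ → stable
  210–238 m: −αΔT+βΔS = −(2.1 × 10⁻⁴)(+1.6)+(7.1 × 10⁻⁴)(+0.91) = 3.1 × 10⁻⁴ → stable
  238–241 m: −αΔT+βΔS = −(2.1 × 10⁻⁴)(-2.0)+(7.1 × 10⁻⁴)(+0.33) = 6.5 × 10⁻⁴ → stable
The 46–126 m interval has Δρ < 0: lighter water underlies denser water.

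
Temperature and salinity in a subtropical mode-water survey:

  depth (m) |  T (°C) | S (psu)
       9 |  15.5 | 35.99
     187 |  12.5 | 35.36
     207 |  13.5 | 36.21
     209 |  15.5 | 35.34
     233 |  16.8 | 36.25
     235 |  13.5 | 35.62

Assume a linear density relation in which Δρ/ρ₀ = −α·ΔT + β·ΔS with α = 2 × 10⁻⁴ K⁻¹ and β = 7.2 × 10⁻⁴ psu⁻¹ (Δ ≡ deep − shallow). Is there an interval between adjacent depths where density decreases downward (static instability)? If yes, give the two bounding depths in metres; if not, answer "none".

207–209 m

Evaluate Δρ/ρ₀ = −αΔT + βΔS across each adjacent pair:
  9–187 m: −αΔT+βΔS = −(2 × 10⁻⁴)(-3.0)+(7.2 × 10⁻⁴)(-0.63) = 1.5 × 10⁻⁴ → stable
  187–207 m: −αΔT+βΔS = −(2 × 10⁻⁴)(+1.0)+(7.2 × 10⁻⁴)(+0.85) = 4.1 × 10⁻⁴ → stable
  207–209 m: −αΔT+βΔS = −(2 × 10⁻⁴)(+2.0)+(7.2 × 10⁻⁴)(-0.87) = -1.0 × 10⁻³ → UNSTABLE
  209–233 m: −αΔT+βΔS = −(2 × 10⁻⁴)(+1.3)+(7.2 × 10⁻⁴)(+0.91) = 4.0 × 10⁻⁴ → stable
  233–235 m: −αΔT+βΔS = −(2 × 10⁻⁴)(-3.3)+(7.2 × 10⁻⁴)(-0.63) = 2.1 × 10⁻⁴ → stable
The 207–209 m interval has Δρ < 0: lighter water underlies denser water.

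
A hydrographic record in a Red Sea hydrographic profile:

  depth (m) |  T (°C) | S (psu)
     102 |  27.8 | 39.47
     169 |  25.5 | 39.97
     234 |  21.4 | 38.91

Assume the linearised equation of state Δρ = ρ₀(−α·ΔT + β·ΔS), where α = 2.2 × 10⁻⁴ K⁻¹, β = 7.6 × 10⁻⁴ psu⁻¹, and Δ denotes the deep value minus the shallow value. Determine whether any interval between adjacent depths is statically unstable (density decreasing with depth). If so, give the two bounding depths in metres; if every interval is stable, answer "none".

none

Evaluate Δρ/ρ₀ = −αΔT + βΔS across each adjacent pair:
  102–169 m: −αΔT+βΔS = −(2.2 × 10⁻⁴)(-2.3)+(7.6 × 10⁻⁴)(+0.50) = 8.9 × 10⁻⁴ → stable
  169–234 m: −αΔT+βΔS = −(2.2 × 10⁻⁴)(-4.1)+(7.6 × 10⁻⁴)(-1.06) = 9.6 × 10⁻⁵ → stable
Every interval has Δρ > 0: the column is stably stratified throughout.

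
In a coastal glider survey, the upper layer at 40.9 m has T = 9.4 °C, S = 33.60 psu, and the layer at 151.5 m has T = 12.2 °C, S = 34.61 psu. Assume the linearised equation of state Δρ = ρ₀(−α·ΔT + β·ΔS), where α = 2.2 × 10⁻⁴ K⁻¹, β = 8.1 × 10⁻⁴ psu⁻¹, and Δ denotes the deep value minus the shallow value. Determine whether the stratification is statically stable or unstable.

stable

ΔT = 12.2 − 9.4 = +2.8 K and ΔS = 34.61 − 33.60 = +1.01 psu (deep − shallow).
−αΔT = -6.16 × 10⁻⁴; βΔS = 8.181 × 10⁻⁴; sum Δρ/ρ₀ = 2.021 × 10⁻⁴.
Δρ/ρ₀ > 0, so Δρ > 0: deeper water is denser → statically stable.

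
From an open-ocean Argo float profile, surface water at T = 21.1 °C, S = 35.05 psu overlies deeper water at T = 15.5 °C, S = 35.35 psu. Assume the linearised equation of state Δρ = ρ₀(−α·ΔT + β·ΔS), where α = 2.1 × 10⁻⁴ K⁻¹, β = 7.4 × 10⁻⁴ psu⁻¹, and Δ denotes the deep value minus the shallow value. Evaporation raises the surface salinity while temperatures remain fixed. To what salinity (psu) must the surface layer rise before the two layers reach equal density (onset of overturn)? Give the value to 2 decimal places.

Neutral buoyancy requires −α(T_deep − T_surf) + β(S_deep − S_surf′) = 0.
S_surf′ = S_deep − (α/β)·ΔT = 35.35 − (2.1 × 10⁻⁴/7.4 × 10⁻⁴)·(-5.6) = 36.9392 psu.
Increase required: 36.9392 − 35.05 = 1.8892 psu.

36.94 psu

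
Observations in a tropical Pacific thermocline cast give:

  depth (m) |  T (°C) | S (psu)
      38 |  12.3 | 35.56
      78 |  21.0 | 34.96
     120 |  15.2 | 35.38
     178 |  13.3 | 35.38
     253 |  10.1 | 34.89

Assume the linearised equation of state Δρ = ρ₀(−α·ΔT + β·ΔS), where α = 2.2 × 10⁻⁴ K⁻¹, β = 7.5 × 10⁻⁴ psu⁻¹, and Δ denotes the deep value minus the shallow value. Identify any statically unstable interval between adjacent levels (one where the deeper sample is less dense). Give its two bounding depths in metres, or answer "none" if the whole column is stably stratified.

38–78 m

Evaluate Δρ/ρ₀ = −αΔT + βΔS across each adjacent pair:
  38–78 m: −αΔT+βΔS = −(2.2 × 10⁻⁴)(+8.7)+(7.5 × 10⁻⁴)(-0.60) = -2.4 × 10⁻³ → UNSTABLE
  78–120 m: −αΔT+βΔS = −(2.2 × 10⁻⁴)(-5.8)+(7.5 × 10⁻⁴)(+0.42) = 1.6 × 10⁻³ → stable
  120–178 m: −αΔT+βΔS = −(2.2 × 10⁻⁴)(-1.9)+(7.5 × 10⁻⁴)(+0.00) = 4.2 × 10⁻⁴ → stable
  178–253 m: −αΔT+βΔS = −(2.2 × 10⁻⁴)(-3.2)+(7.5 × 10⁻⁴)(-0.49) = 3.4 × 10⁻⁴ → stable
The 38–78 m interval has Δρ < 0: lighter water underlies denser water.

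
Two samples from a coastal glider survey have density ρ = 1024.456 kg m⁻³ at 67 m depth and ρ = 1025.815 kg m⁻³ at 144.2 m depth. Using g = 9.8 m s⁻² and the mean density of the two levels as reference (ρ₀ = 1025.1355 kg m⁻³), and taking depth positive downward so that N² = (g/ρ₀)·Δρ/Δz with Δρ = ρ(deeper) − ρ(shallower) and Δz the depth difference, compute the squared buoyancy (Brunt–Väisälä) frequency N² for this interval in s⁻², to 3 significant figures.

Δρ = 1025.815 − 1024.456 = 1.359 kg m⁻³ over Δz = 144.2 − 67 = 77.2 m.
N² = (9.8/1025.1355) × (1.359/77.2) = 1.6829 × 10⁻⁴ s⁻² ≈ 1.68 × 10⁻⁴ s⁻².
N² > 0, so the interval is statically stable.

1.68 × 10⁻⁴ s⁻²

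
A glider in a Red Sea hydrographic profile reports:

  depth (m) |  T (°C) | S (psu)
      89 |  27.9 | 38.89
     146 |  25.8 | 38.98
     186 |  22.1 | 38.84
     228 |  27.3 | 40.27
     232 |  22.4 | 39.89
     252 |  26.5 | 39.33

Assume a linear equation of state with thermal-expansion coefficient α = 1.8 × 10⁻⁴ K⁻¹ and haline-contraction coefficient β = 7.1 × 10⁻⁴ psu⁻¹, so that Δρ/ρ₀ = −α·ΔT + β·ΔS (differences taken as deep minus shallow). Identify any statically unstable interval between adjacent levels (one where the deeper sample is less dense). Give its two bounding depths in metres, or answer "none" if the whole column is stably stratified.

Evaluate Δρ/ρ₀ = −αΔT + βΔS across each adjacent pair:
  89–146 m: −αΔT+βΔS = −(1.8 × 10⁻⁴)(-2.1)+(7.1 × 10⁻⁴)(+0.09) = 4.4 × 10⁻⁴ → stable
  146–186 m: −αΔT+βΔS = −(1.8 × 10⁻⁴)(-3.7)+(7.1 × 10⁻⁴)(-0.14) = 5.7 × 10⁻⁴ → stable
  186–228 m: −αΔT+βΔS = −(1.8 × 10⁻⁴)(+5.2)+(7.1 × 10⁻⁴)(+1.43) = 7.9 × 10⁻⁵ → stable
  228–232 m: −αΔT+βΔS = −(1.8 × 10⁻⁴)(-4.9)+(7.1 × 10⁻⁴)(-0.38) = 6.1 × 10⁻⁴ → stable
  232–252 m: −αΔT+βΔS = −(1.8 × 10⁻⁴)(+4.1)+(7.1 × 10⁻⁴)(-0.56) = -1.1 × 10⁻³ → UNSTABLE
The 232–252 m interval has Δρ < 0: lighter water underlies denser water.

232–252 m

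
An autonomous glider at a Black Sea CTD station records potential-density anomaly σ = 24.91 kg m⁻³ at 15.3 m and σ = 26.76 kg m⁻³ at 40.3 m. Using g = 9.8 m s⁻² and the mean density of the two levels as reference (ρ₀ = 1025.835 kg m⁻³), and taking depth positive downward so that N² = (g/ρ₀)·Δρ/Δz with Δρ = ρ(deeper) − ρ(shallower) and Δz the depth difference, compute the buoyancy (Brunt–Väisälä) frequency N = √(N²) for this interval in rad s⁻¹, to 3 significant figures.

Δρ = 1026.76 − 1024.91 = 1.85 kg m⁻³ over Δz = 40.3 − 15.3 = 25 m.
N² = (9.8/1025.835) × (1.85/25) = 7.0694 × 10⁻⁴ s⁻².
N = √(7.0694 × 10⁻⁴) = 0.026588 rad s⁻¹ ≈ 0.0266 rad s⁻¹.

0.0266 rad s⁻¹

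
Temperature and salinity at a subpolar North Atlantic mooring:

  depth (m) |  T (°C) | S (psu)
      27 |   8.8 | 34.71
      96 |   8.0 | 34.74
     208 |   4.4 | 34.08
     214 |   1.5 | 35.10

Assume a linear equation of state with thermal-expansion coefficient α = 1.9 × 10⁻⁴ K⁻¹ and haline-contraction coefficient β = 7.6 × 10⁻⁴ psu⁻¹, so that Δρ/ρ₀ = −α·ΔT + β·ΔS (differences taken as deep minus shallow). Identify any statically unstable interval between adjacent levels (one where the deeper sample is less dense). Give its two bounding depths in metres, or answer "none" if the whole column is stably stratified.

none

Evaluate Δρ/ρ₀ = −αΔT + βΔS across each adjacent pair:
  27–96 m: −αΔT+βΔS = −(1.9 × 10⁻⁴)(-0.8)+(7.6 × 10⁻⁴)(+0.03) = 1.7 × 10⁻⁴ → stable
  96–208 m: −αΔT+βΔS = −(1.9 × 10⁻⁴)(-3.6)+(7.6 × 10⁻⁴)(-0.66) = 1.8 × 10⁻⁴ → stable
  208–214 m: −αΔT+βΔS = −(1.9 × 10⁻⁴)(-2.9)+(7.6 × 10⁻⁴)(+1.02) = 1.3 × 10⁻³ → stable
Every interval has Δρ > 0: the column is stably stratified throughout.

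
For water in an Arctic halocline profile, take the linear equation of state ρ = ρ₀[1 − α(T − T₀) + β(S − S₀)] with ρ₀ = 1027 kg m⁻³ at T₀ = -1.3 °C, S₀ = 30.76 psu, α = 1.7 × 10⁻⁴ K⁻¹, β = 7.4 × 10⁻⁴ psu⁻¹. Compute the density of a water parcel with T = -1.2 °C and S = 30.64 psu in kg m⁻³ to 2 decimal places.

1026.89 kg m⁻³

T − T₀ = +0.1 K, S − S₀ = -0.12 psu.
Bracket = 1 − α·(+0.1) + β·(-0.12) = 1 + (-1.058 × 10⁻⁴) = 0.9998942.
ρ = 1027 × 0.9998942 = 1026.89 kg m⁻³.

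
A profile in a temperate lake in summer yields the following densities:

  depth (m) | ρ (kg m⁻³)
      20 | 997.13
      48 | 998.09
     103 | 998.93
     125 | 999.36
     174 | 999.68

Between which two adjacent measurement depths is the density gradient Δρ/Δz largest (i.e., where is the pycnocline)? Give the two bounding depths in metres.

20–48 m

Compute the density gradient over each adjacent pair:
  20–48 m: Δρ/Δz = 0.96/28 = 0.034 kg m⁻⁴
  48–103 m: Δρ/Δz = 0.84/55 = 0.015 kg m⁻⁴
  103–125 m: Δρ/Δz = 0.43/22 = 0.020 kg m⁻⁴
  125–174 m: Δρ/Δz = 0.32/49 = 6.5 × 10⁻³ kg m⁻⁴
The largest gradient is in the 20–48 m interval — the pycnocline.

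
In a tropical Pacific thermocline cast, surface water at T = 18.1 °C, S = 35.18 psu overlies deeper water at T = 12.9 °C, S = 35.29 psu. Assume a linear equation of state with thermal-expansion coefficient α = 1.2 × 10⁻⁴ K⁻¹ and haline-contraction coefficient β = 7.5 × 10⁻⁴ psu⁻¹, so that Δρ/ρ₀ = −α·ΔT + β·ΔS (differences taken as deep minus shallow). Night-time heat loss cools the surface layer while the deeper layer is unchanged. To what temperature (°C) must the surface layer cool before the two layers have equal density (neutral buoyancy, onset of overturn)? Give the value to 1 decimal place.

Neutral buoyancy requires Δρ = 0, i.e. −α(T_deep − T_surf′) + β(S_deep − S_surf) = 0.
T_surf′ = T_deep − (β/α)·ΔS = 12.9 − (7.5 × 10⁻⁴/1.2 × 10⁻⁴)·(+0.11) = 12.213 °C.
Cooling required: 18.1 − (12.213) = 5.887 °C.

12.2 °C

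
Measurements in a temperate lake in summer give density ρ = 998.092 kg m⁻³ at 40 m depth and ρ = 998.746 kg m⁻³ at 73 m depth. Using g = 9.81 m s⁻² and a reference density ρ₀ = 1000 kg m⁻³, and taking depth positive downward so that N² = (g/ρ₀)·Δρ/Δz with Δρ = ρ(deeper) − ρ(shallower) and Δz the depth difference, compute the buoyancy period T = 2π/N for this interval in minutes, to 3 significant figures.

7.51 min

Δρ = 998.746 − 998.092 = 0.654 kg m⁻³ over Δz = 73 − 40 = 33 m.
N² = (9.81/1000) × (0.654/33) = 1.9442 × 10⁻⁴ s⁻².
N = √(1.9442 × 10⁻⁴) = 0.013943 rad s⁻¹, so T = 2π/N = 450.63 s = 7.5105 min ≈ 7.51 min.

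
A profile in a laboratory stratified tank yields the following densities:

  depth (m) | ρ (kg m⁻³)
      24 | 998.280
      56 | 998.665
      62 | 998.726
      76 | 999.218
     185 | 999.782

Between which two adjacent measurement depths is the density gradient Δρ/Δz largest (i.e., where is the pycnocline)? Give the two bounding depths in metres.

62–76 m

Compute the density gradient over each adjacent pair:
  24–56 m: Δρ/Δz = 0.385/32 = 0.012 kg m⁻⁴
  56–62 m: Δρ/Δz = 0.061/6 = 0.010 kg m⁻⁴
  62–76 m: Δρ/Δz = 0.492/14 = 0.035 kg m⁻⁴
  76–185 m: Δρ/Δz = 0.564/109 = 5.2 × 10⁻³ kg m⁻⁴
The largest gradient is in the 62–76 m interval — the pycnocline.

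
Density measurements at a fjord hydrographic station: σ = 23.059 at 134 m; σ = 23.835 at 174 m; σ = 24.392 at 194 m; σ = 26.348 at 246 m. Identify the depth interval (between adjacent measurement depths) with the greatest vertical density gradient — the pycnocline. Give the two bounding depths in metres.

Compute the density gradient over each adjacent pair:
  134–174 m: Δρ/Δz = 0.776/40 = 0.019 kg m⁻⁴
  174–194 m: Δρ/Δz = 0.557/20 = 0.028 kg m⁻⁴
  194–246 m: Δρ/Δz = 1.956/52 = 0.038 kg m⁻⁴
The largest gradient is in the 194–246 m interval — the pycnocline.

194–246 m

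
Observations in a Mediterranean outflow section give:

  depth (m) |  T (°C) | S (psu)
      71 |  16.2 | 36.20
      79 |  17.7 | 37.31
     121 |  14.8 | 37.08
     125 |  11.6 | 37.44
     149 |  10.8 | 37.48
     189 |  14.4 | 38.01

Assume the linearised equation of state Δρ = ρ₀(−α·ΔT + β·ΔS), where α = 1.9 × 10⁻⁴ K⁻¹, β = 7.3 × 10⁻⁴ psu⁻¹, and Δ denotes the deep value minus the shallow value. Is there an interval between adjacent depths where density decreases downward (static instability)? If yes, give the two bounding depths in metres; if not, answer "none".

Evaluate Δρ/ρ₀ = −αΔT + βΔS across each adjacent pair:
  71–79 m: −αΔT+βΔS = −(1.9 × 10⁻⁴)(+1.5)+(7.3 × 10⁻⁴)(+1.11) = 5.3 × 10⁻⁴ → stable
  79–121 m: −αΔT+βΔS = −(1.9 × 10⁻⁴)(-2.9)+(7.3 × 10⁻⁴)(-0.23) = 3.8 × 10⁻⁴ → stable
  121–125 m: −αΔT+βΔS = −(1.9 × 10⁻⁴)(-3.2)+(7.3 × 10⁻⁴)(+0.36) = 8.7 × 10⁻⁴ → stable
  125–149 m: −αΔT+βΔS = −(1.9 × 10⁻⁴)(-0.8)+(7.3 × 10⁻⁴)(+0.04) = 1.8 × 10⁻⁴ → stable
  149–189 m: −αΔT+βΔS = −(1.9 × 10⁻⁴)(+3.6)+(7.3 × 10⁻⁴)(+0.53) = -3.0 × 10⁻⁴ → UNSTABLE
The 149–189 m interval has Δρ < 0: lighter water underlies denser water.

149–189 m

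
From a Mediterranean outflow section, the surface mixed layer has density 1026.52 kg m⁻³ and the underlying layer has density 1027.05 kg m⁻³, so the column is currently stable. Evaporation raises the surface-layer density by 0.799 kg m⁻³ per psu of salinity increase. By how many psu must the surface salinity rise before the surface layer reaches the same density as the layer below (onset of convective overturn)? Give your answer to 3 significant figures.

Density deficit of the surface layer: 1027.05 − 1026.52 = 0.53 kg m⁻³.
Required change = 0.53 / 0.799 = 0.663 psu.

0.663 psu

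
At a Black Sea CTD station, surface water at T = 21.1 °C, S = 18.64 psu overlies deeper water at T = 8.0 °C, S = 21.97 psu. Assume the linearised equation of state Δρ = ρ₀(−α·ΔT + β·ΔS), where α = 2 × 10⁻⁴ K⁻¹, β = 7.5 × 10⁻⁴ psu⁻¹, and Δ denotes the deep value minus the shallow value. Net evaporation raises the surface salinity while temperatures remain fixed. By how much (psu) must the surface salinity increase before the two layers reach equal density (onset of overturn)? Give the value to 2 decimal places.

Neutral buoyancy requires −α(T_deep − T_surf) + β(S_deep − S_surf′) = 0.
S_surf′ = S_deep − (α/β)·ΔT = 21.97 − (2 × 10⁻⁴/7.5 × 10⁻⁴)·(-13.1) = 25.4633 psu.
Increase required: 25.4633 − 18.64 = 6.8233 psu.

6.82 psu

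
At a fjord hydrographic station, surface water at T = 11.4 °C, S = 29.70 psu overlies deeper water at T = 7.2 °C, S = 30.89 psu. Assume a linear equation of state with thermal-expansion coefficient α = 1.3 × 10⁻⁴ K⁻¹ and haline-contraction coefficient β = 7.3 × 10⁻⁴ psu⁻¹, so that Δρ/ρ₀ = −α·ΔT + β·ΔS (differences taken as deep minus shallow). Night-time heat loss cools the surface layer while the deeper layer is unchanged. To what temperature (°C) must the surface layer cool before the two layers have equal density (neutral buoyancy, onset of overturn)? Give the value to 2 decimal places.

Neutral buoyancy requires Δρ = 0, i.e. −α(T_deep − T_surf′) + β(S_deep − S_surf) = 0.
T_surf′ = T_deep − (β/α)·ΔS = 7.2 − (7.3 × 10⁻⁴/1.3 × 10⁻⁴)·(+1.19) = 0.5177 °C.
Cooling required: 11.4 − (0.5177) = 10.8823 °C.

0.52 °C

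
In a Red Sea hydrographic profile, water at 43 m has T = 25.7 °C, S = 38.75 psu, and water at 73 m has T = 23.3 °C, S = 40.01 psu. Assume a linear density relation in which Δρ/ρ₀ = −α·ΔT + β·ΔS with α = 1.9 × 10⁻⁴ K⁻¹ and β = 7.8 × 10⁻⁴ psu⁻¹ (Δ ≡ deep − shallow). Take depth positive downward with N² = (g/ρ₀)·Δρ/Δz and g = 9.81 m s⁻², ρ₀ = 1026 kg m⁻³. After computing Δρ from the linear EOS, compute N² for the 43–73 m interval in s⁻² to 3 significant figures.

4.70 × 10⁻⁴ s⁻²

ΔT = -2.4 K, ΔS = +1.26 psu (deep − shallow).
Δρ/ρ₀ = −αΔT + βΔS = 4.56 × 10⁻⁴ + 9.828 × 10⁻⁴ = 1.4388 × 10⁻³, so Δρ ≈ 1.476 kg m⁻³.
N² = (g/ρ₀)·Δρ/Δz = g·(Δρ/ρ₀)/Δz = 9.81 × 1.4388 × 10⁻³ / 30 = 4.7049 × 10⁻⁴ s⁻² ≈ 4.70 × 10⁻⁴ s⁻².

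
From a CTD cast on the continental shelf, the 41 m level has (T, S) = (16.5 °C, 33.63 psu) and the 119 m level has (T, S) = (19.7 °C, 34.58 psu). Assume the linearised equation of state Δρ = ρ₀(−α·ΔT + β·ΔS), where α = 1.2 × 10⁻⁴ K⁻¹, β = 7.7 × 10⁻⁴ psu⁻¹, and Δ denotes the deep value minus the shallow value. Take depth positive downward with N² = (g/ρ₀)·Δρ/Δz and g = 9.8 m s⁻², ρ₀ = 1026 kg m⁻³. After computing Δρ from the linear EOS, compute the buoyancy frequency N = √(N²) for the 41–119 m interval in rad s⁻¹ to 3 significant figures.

6.61 × 10⁻³ rad s⁻¹

ΔT = +3.2 K, ΔS = +0.95 psu (deep − shallow).
Δρ/ρ₀ = −αΔT + βΔS = -3.84 × 10⁻⁴ + 7.315 × 10⁻⁴ = 3.475 × 10⁻⁴, so Δρ ≈ 0.3565 kg m⁻³.
N² = (g/ρ₀)·Δρ/Δz = g·(Δρ/ρ₀)/Δz = 9.8 × 3.475 × 10⁻⁴ / 78 = 4.3660 × 10⁻⁵ s⁻².
N = √(4.3660 × 10⁻⁵) = 6.6076 × 10⁻³ rad s⁻¹ ≈ 6.61 × 10⁻³ rad s⁻¹.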